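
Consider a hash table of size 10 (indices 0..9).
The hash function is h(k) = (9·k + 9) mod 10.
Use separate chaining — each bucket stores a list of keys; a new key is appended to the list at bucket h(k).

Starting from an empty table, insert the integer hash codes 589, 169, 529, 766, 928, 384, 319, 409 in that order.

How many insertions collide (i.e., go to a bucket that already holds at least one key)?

4

589 → bucket 0
169 → bucket 0 (collision)
529 → bucket 0 (collision)
766 → bucket 3
928 → bucket 1
384 → bucket 5
319 → bucket 0 (collision)
409 → bucket 0 (collision)
Final buckets:
0: 589 -> 169 -> 529 -> 319 -> 409
1: 928
2: -
3: 766
4: -
5: 384
6: -
7: -
8: -
9: -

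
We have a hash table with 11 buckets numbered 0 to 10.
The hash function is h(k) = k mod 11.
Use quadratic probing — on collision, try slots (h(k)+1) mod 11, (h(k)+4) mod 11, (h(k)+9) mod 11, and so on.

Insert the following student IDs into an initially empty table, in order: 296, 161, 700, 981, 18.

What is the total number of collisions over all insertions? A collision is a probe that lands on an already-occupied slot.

3

296 hashes to 10; slot 10 is free -> place at 10.
161 hashes to 7; slot 7 is free -> place at 7.
700 hashes to 7; 7 taken -> place at 8.
981 hashes to 2; slot 2 is free -> place at 2.
18 hashes to 7; 7,8 taken -> place at 0.
Table: [18, _, 981, _, _, _, _, 161, 700, _, 296]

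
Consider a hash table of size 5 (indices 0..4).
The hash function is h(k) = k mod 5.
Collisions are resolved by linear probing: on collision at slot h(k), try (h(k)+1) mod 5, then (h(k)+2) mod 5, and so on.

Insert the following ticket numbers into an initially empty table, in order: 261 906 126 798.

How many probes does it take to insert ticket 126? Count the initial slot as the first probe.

3

261 hashes to 1; slot 1 is free → place at 1.
906 hashes to 1; 1 taken → place at 2.
126 hashes to 1; 1,2 taken → place at 3.
798 hashes to 3; 3 taken → place at 4.
Table: [., 261, 906, 126, 798]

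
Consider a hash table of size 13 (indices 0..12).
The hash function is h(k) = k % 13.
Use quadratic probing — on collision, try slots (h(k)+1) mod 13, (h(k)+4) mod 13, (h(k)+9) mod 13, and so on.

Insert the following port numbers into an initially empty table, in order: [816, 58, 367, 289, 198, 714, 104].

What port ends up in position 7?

816: h=10 -> slot 10
58: h=6 -> slot 6
367: h=3 -> slot 3
289: h=3, probe 3,4 -> slot 4
198: h=3, probe 3,4,7 -> slot 7
714: h=12 -> slot 12
104: h=0 -> slot 0
Table: [104, —, —, 367, 289, —, 58, 198, —, —, 816, —, 714]

198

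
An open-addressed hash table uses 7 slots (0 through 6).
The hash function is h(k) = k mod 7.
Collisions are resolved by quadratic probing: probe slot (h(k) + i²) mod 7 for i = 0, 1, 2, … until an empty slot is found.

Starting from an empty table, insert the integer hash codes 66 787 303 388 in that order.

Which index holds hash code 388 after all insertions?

0

66: h=3 → slot 3
787: h=3, probe 3,4 → slot 4
303: h=2 → slot 2
388: h=3, probe 3,4,0 → slot 0
Table: [388, —, 303, 66, 787, —, —]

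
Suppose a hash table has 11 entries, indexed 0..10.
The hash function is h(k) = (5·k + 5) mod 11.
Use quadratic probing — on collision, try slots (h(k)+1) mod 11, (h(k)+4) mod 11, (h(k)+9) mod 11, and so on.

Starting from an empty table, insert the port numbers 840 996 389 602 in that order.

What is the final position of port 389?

840: h=3 → slot 3
996: h=2 → slot 2
389: h=3, probe 3,4 → slot 4
602: h=1 → slot 1
Table: [—, 602, 996, 840, 389, —, —, —, —, —, —]

4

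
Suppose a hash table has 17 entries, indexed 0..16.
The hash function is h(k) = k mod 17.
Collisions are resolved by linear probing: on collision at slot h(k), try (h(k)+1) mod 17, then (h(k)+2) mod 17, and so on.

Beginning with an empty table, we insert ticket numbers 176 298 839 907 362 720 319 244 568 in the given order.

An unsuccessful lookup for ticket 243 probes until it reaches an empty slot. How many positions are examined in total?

10

Insert 176: h=6, slot 6 empty => index 6.
Insert 298: h=9, slot 9 empty => index 9.
Insert 839: h=6, slot 6 occupied => index 7.
Insert 907: h=6, slots 6,7 occupied => index 8.
Insert 362: h=5, slot 5 empty => index 5.
Insert 720: h=6, slots 6,7,8,9 occupied => index 10.
Insert 319: h=13, slot 13 empty => index 13.
Insert 244: h=6, slots 6,7,8,9,10 occupied => index 11.
Insert 568: h=7, slots 7,8,9,10,11 occupied => index 12.
Table: [_, _, _, _, _, 362, 176, 839, 907, 298, 720, 244, 568, 319, _, _, _]
Lookup 243: h=5, probe 5,6,7,8,9,10,11,12,13,14 → slot 14 empty, not found.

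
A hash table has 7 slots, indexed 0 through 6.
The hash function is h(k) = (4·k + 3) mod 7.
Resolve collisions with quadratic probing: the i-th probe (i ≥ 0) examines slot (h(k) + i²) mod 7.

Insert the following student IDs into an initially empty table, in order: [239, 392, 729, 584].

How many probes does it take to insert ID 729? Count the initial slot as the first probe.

239: h=0 → slot 0
392: h=3 → slot 3
729: h=0, probe 0,1 → slot 1
584: h=1, probe 1,2 → slot 2
Table: [239, 729, 584, 392, ∅, ∅, ∅]

2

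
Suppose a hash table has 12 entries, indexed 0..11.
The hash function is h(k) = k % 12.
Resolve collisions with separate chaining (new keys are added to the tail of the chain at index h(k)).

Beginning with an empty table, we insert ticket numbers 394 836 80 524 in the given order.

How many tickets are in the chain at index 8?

3

394 → bucket 10
836 → bucket 8
80 → bucket 8 (collision)
524 → bucket 8 (collision)
Final buckets:
0: —
1: —
2: —
3: —
4: —
5: —
6: —
7: —
8: 836 -> 80 -> 524
9: —
10: 394
11: —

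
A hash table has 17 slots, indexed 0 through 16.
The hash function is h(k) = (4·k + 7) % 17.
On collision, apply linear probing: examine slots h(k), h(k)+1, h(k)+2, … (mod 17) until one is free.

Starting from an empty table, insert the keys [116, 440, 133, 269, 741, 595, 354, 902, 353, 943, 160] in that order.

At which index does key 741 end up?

15

Insert 116: h=12, slot 12 empty => index 12.
Insert 440: h=16, slot 16 empty => index 16.
Insert 133: h=12, slot 12 occupied => index 13.
Insert 269: h=12, slots 12,13 occupied => index 14.
Insert 741: h=13, slots 13,14 occupied => index 15.
Insert 595: h=7, slot 7 empty => index 7.
Insert 354: h=12, slots 12,13,14,15,16 occupied => index 0.
Insert 902: h=11, slot 11 empty => index 11.
Insert 353: h=8, slot 8 empty => index 8.
Insert 943: h=5, slot 5 empty => index 5.
Insert 160: h=1, slot 1 empty => index 1.
Table: [354, 160, _, _, _, 943, _, 595, 353, _, _, 902, 116, 133, 269, 741, 440]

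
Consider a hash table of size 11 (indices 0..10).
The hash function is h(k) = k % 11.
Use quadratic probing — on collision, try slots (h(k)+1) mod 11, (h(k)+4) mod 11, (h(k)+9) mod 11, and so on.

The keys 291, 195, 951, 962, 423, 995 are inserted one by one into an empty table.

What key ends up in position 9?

962

Insert 291: h=5, slot 5 empty → index 5.
Insert 195: h=8, slot 8 empty → index 8.
Insert 951: h=5, slot 5 occupied → index 6.
Insert 962: h=5, slots 5,6 occupied → index 9.
Insert 423: h=5, slots 5,6,9 occupied → index 3.
Insert 995: h=5, slots 5,6,9,3 occupied → index 10.
Table: [—, —, —, 423, —, 291, 951, —, 195, 962, 995]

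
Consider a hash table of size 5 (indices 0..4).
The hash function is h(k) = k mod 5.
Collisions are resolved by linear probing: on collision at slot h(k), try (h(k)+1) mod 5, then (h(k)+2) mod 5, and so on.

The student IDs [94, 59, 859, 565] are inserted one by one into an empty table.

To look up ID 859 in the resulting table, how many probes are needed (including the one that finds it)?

94 hashes to 4; slot 4 is free -> place at 4.
59 hashes to 4; 4 taken -> place at 0.
859 hashes to 4; 4,0 taken -> place at 1.
565 hashes to 0; 0,1 taken -> place at 2.
Table: [59, 859, 565, ∅, 94]
Lookup 859: h=4, probe 4,0,1 → found at 1.

3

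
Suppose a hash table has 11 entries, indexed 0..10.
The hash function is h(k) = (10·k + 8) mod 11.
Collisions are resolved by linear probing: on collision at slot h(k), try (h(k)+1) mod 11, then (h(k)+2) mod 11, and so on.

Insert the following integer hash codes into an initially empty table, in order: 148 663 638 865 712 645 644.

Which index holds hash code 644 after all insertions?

4

148: h=3 → slot 3
663: h=5 → slot 5
638: h=8 → slot 8
865: h=1 → slot 1
712: h=0 → slot 0
645: h=1, probe 1,2 → slot 2
644: h=2, probe 2,3,4 → slot 4
Table: [712, 865, 645, 148, 644, 663, ., ., 638, ., .]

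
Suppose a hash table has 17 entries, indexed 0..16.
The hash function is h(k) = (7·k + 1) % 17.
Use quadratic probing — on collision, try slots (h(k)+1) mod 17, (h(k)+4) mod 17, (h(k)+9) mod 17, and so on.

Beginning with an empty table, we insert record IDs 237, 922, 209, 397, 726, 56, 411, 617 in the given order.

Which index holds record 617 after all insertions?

6

237 hashes to 11; slot 11 is free → place at 11.
922 hashes to 12; slot 12 is free → place at 12.
209 hashes to 2; slot 2 is free → place at 2.
397 hashes to 9; slot 9 is free → place at 9.
726 hashes to 0; slot 0 is free → place at 0.
56 hashes to 2; 2 taken → place at 3.
411 hashes to 5; slot 5 is free → place at 5.
617 hashes to 2; 2,3 taken → place at 6.
Table: [726, _, 209, 56, _, 411, 617, _, _, 397, _, 237, 922, _, _, _, _]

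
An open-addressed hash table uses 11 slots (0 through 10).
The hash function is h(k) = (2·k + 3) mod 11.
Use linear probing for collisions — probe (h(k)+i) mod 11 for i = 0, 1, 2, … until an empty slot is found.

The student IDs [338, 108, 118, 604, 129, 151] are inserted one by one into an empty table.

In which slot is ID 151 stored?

338: h=8 -> slot 8
108: h=10 -> slot 10
118: h=8, probe 8,9 -> slot 9
604: h=1 -> slot 1
129: h=8, probe 8,9,10,0 -> slot 0
151: h=8, probe 8,9,10,0,1,2 -> slot 2
Table: [129, 604, 151, -, -, -, -, -, 338, 118, 108]

2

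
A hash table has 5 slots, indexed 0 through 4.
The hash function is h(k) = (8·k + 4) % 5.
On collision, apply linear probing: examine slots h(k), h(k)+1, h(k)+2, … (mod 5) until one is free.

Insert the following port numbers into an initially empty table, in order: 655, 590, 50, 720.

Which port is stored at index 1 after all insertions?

50

655 hashes to 4; slot 4 is free => place at 4.
590 hashes to 4; 4 taken => place at 0.
50 hashes to 4; 4,0 taken => place at 1.
720 hashes to 4; 4,0,1 taken => place at 2.
Table: [590, 50, 720, ∅, 655]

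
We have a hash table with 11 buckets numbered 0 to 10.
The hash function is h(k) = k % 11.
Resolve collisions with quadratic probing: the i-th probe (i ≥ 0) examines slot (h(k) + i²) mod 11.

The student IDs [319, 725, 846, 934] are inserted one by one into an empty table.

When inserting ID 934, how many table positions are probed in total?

4

319 hashes to 0; slot 0 is free => place at 0.
725 hashes to 10; slot 10 is free => place at 10.
846 hashes to 10; 10,0 taken => place at 3.
934 hashes to 10; 10,0,3 taken => place at 8.
Table: [319, ∅, ∅, 846, ∅, ∅, ∅, ∅, 934, ∅, 725]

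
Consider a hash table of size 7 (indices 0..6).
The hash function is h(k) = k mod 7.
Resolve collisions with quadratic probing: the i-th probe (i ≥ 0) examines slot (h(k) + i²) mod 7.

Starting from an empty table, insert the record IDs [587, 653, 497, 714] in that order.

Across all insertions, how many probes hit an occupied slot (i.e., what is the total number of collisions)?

587 hashes to 6; slot 6 is free => place at 6.
653 hashes to 2; slot 2 is free => place at 2.
497 hashes to 0; slot 0 is free => place at 0.
714 hashes to 0; 0 taken => place at 1.
Table: [497, 714, 653, _, _, _, 587]

1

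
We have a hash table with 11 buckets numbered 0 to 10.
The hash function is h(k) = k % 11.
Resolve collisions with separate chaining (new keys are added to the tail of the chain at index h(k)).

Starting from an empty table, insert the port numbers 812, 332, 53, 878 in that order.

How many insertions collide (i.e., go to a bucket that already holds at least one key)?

812 → bucket 9
332 → bucket 2
53 → bucket 9 (collision)
878 → bucket 9 (collision)
Final buckets:
0: —
1: —
2: 332
3: —
4: —
5: —
6: —
7: —
8: —
9: 812 -> 53 -> 878
10: —

2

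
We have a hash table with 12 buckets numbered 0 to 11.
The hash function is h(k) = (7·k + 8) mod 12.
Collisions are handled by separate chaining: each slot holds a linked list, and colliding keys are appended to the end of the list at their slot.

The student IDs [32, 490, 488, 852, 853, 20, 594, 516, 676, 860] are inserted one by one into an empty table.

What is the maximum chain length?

Insert 32: h=4, bucket 4 empty -> new chain.
Insert 490: h=6, bucket 6 empty -> new chain.
Insert 488: h=4, bucket 4 nonempty -> append to chain.
Insert 852: h=8, bucket 8 empty -> new chain.
Insert 853: h=3, bucket 3 empty -> new chain.
Insert 20: h=4, bucket 4 nonempty -> append to chain.
Insert 594: h=2, bucket 2 empty -> new chain.
Insert 516: h=8, bucket 8 nonempty -> append to chain.
Insert 676: h=0, bucket 0 empty -> new chain.
Insert 860: h=4, bucket 4 nonempty -> append to chain.
Final buckets:
0: 676
1: .
2: 594
3: 853
4: 32 -> 488 -> 20 -> 860
5: .
6: 490
7: .
8: 852 -> 516
9: .
10: .
11: .

4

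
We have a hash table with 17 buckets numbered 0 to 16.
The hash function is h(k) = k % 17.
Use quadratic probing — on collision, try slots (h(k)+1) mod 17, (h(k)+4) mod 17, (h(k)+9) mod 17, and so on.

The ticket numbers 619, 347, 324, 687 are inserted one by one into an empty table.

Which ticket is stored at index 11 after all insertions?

687

619: h=7 -> slot 7
347: h=7, probe 7,8 -> slot 8
324: h=1 -> slot 1
687: h=7, probe 7,8,11 -> slot 11
Table: [., 324, ., ., ., ., ., 619, 347, ., ., 687, ., ., ., ., .]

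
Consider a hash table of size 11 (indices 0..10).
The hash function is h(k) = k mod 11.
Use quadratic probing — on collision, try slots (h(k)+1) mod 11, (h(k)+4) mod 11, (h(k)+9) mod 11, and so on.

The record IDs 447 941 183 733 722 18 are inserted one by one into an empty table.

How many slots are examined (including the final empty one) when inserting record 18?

5

447: h=7 -> slot 7
941: h=6 -> slot 6
183: h=7, probe 7,8 -> slot 8
733: h=7, probe 7,8,0 -> slot 0
722: h=7, probe 7,8,0,5 -> slot 5
18: h=7, probe 7,8,0,5,1 -> slot 1
Table: [733, 18, _, _, _, 722, 941, 447, 183, _, _]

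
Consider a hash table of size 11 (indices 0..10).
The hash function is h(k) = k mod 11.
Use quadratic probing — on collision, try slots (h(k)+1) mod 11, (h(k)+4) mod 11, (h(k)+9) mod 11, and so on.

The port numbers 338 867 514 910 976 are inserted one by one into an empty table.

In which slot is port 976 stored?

2

Insert 338: h=8, slot 8 empty -> index 8.
Insert 867: h=9, slot 9 empty -> index 9.
Insert 514: h=8, slots 8,9 occupied -> index 1.
Insert 910: h=8, slots 8,9,1 occupied -> index 6.
Insert 976: h=8, slots 8,9,1,6 occupied -> index 2.
Table: [—, 514, 976, —, —, —, 910, —, 338, 867, —]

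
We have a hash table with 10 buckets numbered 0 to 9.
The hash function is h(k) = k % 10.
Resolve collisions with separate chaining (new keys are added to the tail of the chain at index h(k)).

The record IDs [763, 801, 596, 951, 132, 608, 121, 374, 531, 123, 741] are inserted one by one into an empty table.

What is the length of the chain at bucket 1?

Insert 763: h=3, bucket 3 empty -> new chain.
Insert 801: h=1, bucket 1 empty -> new chain.
Insert 596: h=6, bucket 6 empty -> new chain.
Insert 951: h=1, bucket 1 nonempty -> append to chain.
Insert 132: h=2, bucket 2 empty -> new chain.
Insert 608: h=8, bucket 8 empty -> new chain.
Insert 121: h=1, bucket 1 nonempty -> append to chain.
Insert 374: h=4, bucket 4 empty -> new chain.
Insert 531: h=1, bucket 1 nonempty -> append to chain.
Insert 123: h=3, bucket 3 nonempty -> append to chain.
Insert 741: h=1, bucket 1 nonempty -> append to chain.
Final buckets:
0: —
1: 801 -> 951 -> 121 -> 531 -> 741
2: 132
3: 763 -> 123
4: 374
5: —
6: 596
7: —
8: 608
9: —

5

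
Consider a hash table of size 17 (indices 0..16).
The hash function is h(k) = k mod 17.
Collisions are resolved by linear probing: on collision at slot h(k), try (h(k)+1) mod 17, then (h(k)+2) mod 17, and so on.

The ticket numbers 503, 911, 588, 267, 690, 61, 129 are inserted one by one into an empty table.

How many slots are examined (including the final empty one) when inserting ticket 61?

503 hashes to 10; slot 10 is free => place at 10.
911 hashes to 10; 10 taken => place at 11.
588 hashes to 10; 10,11 taken => place at 12.
267 hashes to 12; 12 taken => place at 13.
690 hashes to 10; 10,11,12,13 taken => place at 14.
61 hashes to 10; 10,11,12,13,14 taken => place at 15.
129 hashes to 10; 10,11,12,13,14,15 taken => place at 16.
Table: [., ., ., ., ., ., ., ., ., ., 503, 911, 588, 267, 690, 61, 129]

6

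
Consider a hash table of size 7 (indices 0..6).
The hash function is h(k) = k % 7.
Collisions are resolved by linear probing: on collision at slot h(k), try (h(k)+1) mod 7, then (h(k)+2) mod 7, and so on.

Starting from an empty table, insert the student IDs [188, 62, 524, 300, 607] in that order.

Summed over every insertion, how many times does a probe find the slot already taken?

6

188 hashes to 6; slot 6 is free => place at 6.
62 hashes to 6; 6 taken => place at 0.
524 hashes to 6; 6,0 taken => place at 1.
300 hashes to 6; 6,0,1 taken => place at 2.
607 hashes to 5; slot 5 is free => place at 5.
Table: [62, 524, 300, -, -, 607, 188]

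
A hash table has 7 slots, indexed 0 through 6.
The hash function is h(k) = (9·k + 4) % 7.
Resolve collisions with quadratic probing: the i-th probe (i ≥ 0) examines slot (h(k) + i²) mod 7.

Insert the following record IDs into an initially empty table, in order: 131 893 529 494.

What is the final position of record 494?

131 hashes to 0; slot 0 is free → place at 0.
893 hashes to 5; slot 5 is free → place at 5.
529 hashes to 5; 5 taken → place at 6.
494 hashes to 5; 5,6 taken → place at 2.
Table: [131, ., 494, ., ., 893, 529]

2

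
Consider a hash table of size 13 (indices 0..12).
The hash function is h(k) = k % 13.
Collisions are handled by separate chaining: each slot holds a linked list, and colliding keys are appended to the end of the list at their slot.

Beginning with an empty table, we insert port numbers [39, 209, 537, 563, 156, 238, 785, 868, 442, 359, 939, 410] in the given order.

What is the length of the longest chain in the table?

3

Insert 39: h=0, bucket 0 empty → new chain.
Insert 209: h=1, bucket 1 empty → new chain.
Insert 537: h=4, bucket 4 empty → new chain.
Insert 563: h=4, bucket 4 nonempty → append to chain.
Insert 156: h=0, bucket 0 nonempty → append to chain.
Insert 238: h=4, bucket 4 nonempty → append to chain.
Insert 785: h=5, bucket 5 empty → new chain.
Insert 868: h=10, bucket 10 empty → new chain.
Insert 442: h=0, bucket 0 nonempty → append to chain.
Insert 359: h=8, bucket 8 empty → new chain.
Insert 939: h=3, bucket 3 empty → new chain.
Insert 410: h=7, bucket 7 empty → new chain.
Final buckets:
0: 39 -> 156 -> 442
1: 209
2: ∅
3: 939
4: 537 -> 563 -> 238
5: 785
6: ∅
7: 410
8: 359
9: ∅
10: 868
11: ∅
12: ∅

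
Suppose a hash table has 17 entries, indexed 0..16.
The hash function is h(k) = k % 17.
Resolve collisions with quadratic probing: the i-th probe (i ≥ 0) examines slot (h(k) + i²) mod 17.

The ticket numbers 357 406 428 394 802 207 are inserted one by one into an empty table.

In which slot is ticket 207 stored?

357 hashes to 0; slot 0 is free => place at 0.
406 hashes to 15; slot 15 is free => place at 15.
428 hashes to 3; slot 3 is free => place at 3.
394 hashes to 3; 3 taken => place at 4.
802 hashes to 3; 3,4 taken => place at 7.
207 hashes to 3; 3,4,7 taken => place at 12.
Table: [357, -, -, 428, 394, -, -, 802, -, -, -, -, 207, -, -, 406, -]

12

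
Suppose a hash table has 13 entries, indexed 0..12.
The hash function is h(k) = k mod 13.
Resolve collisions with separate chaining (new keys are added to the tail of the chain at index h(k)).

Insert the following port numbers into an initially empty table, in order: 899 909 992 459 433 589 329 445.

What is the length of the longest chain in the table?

Insert 899: h=2, bucket 2 empty → new chain.
Insert 909: h=12, bucket 12 empty → new chain.
Insert 992: h=4, bucket 4 empty → new chain.
Insert 459: h=4, bucket 4 nonempty → append to chain.
Insert 433: h=4, bucket 4 nonempty → append to chain.
Insert 589: h=4, bucket 4 nonempty → append to chain.
Insert 329: h=4, bucket 4 nonempty → append to chain.
Insert 445: h=3, bucket 3 empty → new chain.
Final buckets:
0: .
1: .
2: 899
3: 445
4: 992 -> 459 -> 433 -> 589 -> 329
5: .
6: .
7: .
8: .
9: .
10: .
11: .
12: 909

5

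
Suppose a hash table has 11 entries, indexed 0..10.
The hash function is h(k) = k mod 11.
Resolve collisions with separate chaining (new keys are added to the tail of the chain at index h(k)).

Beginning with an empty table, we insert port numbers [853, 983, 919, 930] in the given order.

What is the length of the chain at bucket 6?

3

Insert 853: h=6, bucket 6 empty → new chain.
Insert 983: h=4, bucket 4 empty → new chain.
Insert 919: h=6, bucket 6 nonempty → append to chain.
Insert 930: h=6, bucket 6 nonempty → append to chain.
Final buckets:
0: .
1: .
2: .
3: .
4: 983
5: .
6: 853 -> 919 -> 930
7: .
8: .
9: .
10: .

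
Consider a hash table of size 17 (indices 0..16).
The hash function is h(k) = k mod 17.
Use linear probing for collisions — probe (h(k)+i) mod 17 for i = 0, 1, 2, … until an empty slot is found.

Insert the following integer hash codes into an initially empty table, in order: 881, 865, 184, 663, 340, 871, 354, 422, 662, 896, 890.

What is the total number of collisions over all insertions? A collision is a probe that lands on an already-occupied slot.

Insert 881: h=14, slot 14 empty → index 14.
Insert 865: h=15, slot 15 empty → index 15.
Insert 184: h=14, slots 14,15 occupied → index 16.
Insert 663: h=0, slot 0 empty → index 0.
Insert 340: h=0, slot 0 occupied → index 1.
Insert 871: h=4, slot 4 empty → index 4.
Insert 354: h=14, slots 14,15,16,0,1 occupied → index 2.
Insert 422: h=14, slots 14,15,16,0,1,2 occupied → index 3.
Insert 662: h=16, slots 16,0,1,2,3,4 occupied → index 5.
Insert 896: h=12, slot 12 empty → index 12.
Insert 890: h=6, slot 6 empty → index 6.
Table: [663, 340, 354, 422, 871, 662, 890, _, _, _, _, _, 896, _, 881, 865, 184]

20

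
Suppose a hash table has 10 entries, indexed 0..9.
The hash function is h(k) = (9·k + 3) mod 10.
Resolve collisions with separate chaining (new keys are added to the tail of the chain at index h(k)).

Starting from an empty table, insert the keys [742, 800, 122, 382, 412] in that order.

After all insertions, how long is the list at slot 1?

742 -> bucket 1
800 -> bucket 3
122 -> bucket 1 (collision)
382 -> bucket 1 (collision)
412 -> bucket 1 (collision)
Final buckets:
0: —
1: 742 -> 122 -> 382 -> 412
2: —
3: 800
4: —
5: —
6: —
7: —
8: —
9: —

4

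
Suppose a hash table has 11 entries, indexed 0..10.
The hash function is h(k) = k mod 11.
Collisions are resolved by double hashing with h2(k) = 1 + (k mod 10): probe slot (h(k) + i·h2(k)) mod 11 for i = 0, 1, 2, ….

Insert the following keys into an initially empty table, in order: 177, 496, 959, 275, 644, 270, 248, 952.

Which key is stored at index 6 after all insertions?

644

177 hashes to 1; slot 1 is free → place at 1.
496 hashes to 1, h2=7; 1 taken → place at 8.
959 hashes to 2; slot 2 is free → place at 2.
275 hashes to 0; slot 0 is free → place at 0.
644 hashes to 6; slot 6 is free → place at 6.
270 hashes to 6, h2=1; 6 taken → place at 7.
248 hashes to 6, h2=9; 6 taken → place at 4.
952 hashes to 6, h2=3; 6 taken → place at 9.
Table: [275, 177, 959, ., 248, ., 644, 270, 496, 952, .]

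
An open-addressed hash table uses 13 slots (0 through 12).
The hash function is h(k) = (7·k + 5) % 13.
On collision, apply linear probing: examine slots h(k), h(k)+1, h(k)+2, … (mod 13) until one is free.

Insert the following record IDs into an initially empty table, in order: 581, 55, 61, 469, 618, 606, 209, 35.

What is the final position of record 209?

Insert 581: h=3, slot 3 empty → index 3.
Insert 55: h=0, slot 0 empty → index 0.
Insert 61: h=3, slot 3 occupied → index 4.
Insert 469: h=12, slot 12 empty → index 12.
Insert 618: h=2, slot 2 empty → index 2.
Insert 606: h=9, slot 9 empty → index 9.
Insert 209: h=12, slots 12,0 occupied → index 1.
Insert 35: h=3, slots 3,4 occupied → index 5.
Table: [55, 209, 618, 581, 61, 35, -, -, -, 606, -, -, 469]

1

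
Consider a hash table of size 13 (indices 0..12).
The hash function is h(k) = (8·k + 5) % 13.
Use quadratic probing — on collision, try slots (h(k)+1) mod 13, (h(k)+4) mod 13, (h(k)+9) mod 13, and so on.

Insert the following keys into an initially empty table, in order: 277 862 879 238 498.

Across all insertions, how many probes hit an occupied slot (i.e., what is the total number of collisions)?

6

Insert 277: h=11, slot 11 empty => index 11.
Insert 862: h=11, slot 11 occupied => index 12.
Insert 879: h=4, slot 4 empty => index 4.
Insert 238: h=11, slots 11,12 occupied => index 2.
Insert 498: h=11, slots 11,12,2 occupied => index 7.
Table: [—, —, 238, —, 879, —, —, 498, —, —, —, 277, 862]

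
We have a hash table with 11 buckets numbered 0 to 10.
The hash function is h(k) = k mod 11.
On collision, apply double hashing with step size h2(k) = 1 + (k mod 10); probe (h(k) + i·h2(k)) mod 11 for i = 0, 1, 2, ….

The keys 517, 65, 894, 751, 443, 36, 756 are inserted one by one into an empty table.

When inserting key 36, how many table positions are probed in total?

3

Insert 517: h=0, slot 0 empty => index 0.
Insert 65: h=10, slot 10 empty => index 10.
Insert 894: h=3, slot 3 empty => index 3.
Insert 751: h=3, h2=2, slot 3 occupied => index 5.
Insert 443: h=3, h2=4, slot 3 occupied => index 7.
Insert 36: h=3, h2=7, slots 3,10 occupied => index 6.
Insert 756: h=8, slot 8 empty => index 8.
Table: [517, ∅, ∅, 894, ∅, 751, 36, 443, 756, ∅, 65]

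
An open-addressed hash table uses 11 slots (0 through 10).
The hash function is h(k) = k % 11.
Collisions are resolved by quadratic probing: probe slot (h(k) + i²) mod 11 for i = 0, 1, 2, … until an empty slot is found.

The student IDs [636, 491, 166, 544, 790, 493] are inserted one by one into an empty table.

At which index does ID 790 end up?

10

636: h=9 => slot 9
491: h=7 => slot 7
166: h=1 => slot 1
544: h=5 => slot 5
790: h=9, probe 9,10 => slot 10
493: h=9, probe 9,10,2 => slot 2
Table: [—, 166, 493, —, —, 544, —, 491, —, 636, 790]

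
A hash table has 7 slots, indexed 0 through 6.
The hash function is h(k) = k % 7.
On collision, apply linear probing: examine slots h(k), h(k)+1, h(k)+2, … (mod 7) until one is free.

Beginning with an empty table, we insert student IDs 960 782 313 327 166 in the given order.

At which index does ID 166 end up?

2

960: h=1 => slot 1
782: h=5 => slot 5
313: h=5, probe 5,6 => slot 6
327: h=5, probe 5,6,0 => slot 0
166: h=5, probe 5,6,0,1,2 => slot 2
Table: [327, 960, 166, _, _, 782, 313]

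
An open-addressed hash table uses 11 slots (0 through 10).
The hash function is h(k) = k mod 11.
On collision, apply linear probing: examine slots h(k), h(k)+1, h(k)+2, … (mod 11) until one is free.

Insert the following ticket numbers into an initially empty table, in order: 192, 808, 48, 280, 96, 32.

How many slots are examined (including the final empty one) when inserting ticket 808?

2

192: h=5 -> slot 5
808: h=5, probe 5,6 -> slot 6
48: h=4 -> slot 4
280: h=5, probe 5,6,7 -> slot 7
96: h=8 -> slot 8
32: h=10 -> slot 10
Table: [., ., ., ., 48, 192, 808, 280, 96, ., 32]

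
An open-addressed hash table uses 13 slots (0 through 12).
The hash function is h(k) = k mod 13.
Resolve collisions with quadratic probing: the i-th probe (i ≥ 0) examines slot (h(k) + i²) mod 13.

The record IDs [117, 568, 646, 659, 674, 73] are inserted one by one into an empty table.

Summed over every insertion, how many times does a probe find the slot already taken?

4

117 hashes to 0; slot 0 is free => place at 0.
568 hashes to 9; slot 9 is free => place at 9.
646 hashes to 9; 9 taken => place at 10.
659 hashes to 9; 9,10,0 taken => place at 5.
674 hashes to 11; slot 11 is free => place at 11.
73 hashes to 8; slot 8 is free => place at 8.
Table: [117, ∅, ∅, ∅, ∅, 659, ∅, ∅, 73, 568, 646, 674, ∅]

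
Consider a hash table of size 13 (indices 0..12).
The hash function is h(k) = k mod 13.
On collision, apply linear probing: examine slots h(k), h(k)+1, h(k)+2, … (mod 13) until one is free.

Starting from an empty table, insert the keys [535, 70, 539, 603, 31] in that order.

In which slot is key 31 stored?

535 hashes to 2; slot 2 is free → place at 2.
70 hashes to 5; slot 5 is free → place at 5.
539 hashes to 6; slot 6 is free → place at 6.
603 hashes to 5; 5,6 taken → place at 7.
31 hashes to 5; 5,6,7 taken → place at 8.
Table: [., ., 535, ., ., 70, 539, 603, 31, ., ., ., .]

8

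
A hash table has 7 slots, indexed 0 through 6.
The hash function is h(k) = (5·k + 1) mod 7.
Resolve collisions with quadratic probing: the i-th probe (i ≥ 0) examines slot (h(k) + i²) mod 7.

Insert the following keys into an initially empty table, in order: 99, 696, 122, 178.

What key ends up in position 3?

99: h=6 => slot 6
696: h=2 => slot 2
122: h=2, probe 2,3 => slot 3
178: h=2, probe 2,3,6,4 => slot 4
Table: [∅, ∅, 696, 122, 178, ∅, 99]

122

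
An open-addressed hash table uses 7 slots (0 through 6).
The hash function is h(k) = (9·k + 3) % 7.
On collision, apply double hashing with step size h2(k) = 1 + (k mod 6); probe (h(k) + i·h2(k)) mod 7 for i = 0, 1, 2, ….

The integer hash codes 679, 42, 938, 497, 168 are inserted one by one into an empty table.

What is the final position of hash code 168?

5

679: h=3 → slot 3
42: h=3, h2=1, probe 3,4 → slot 4
938: h=3, h2=3, probe 3,6 → slot 6
497: h=3, h2=6, probe 3,2 → slot 2
168: h=3, h2=1, probe 3,4,5 → slot 5
Table: [∅, ∅, 497, 679, 42, 168, 938]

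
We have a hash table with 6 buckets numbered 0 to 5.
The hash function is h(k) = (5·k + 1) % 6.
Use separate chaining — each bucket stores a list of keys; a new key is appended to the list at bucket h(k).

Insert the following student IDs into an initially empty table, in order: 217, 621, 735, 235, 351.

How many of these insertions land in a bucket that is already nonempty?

3

217 → bucket 0
621 → bucket 4
735 → bucket 4 (collision)
235 → bucket 0 (collision)
351 → bucket 4 (collision)
Final buckets:
0: 217 -> 235
1: —
2: —
3: —
4: 621 -> 735 -> 351
5: —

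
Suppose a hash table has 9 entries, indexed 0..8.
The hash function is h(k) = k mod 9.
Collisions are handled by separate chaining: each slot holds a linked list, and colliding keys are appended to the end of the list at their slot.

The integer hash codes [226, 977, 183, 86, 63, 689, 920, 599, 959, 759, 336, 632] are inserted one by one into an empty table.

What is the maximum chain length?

5

Insert 226: h=1, bucket 1 empty → new chain.
Insert 977: h=5, bucket 5 empty → new chain.
Insert 183: h=3, bucket 3 empty → new chain.
Insert 86: h=5, bucket 5 nonempty → append to chain.
Insert 63: h=0, bucket 0 empty → new chain.
Insert 689: h=5, bucket 5 nonempty → append to chain.
Insert 920: h=2, bucket 2 empty → new chain.
Insert 599: h=5, bucket 5 nonempty → append to chain.
Insert 959: h=5, bucket 5 nonempty → append to chain.
Insert 759: h=3, bucket 3 nonempty → append to chain.
Insert 336: h=3, bucket 3 nonempty → append to chain.
Insert 632: h=2, bucket 2 nonempty → append to chain.
Final buckets:
0: 63
1: 226
2: 920 -> 632
3: 183 -> 759 -> 336
4: ∅
5: 977 -> 86 -> 689 -> 599 -> 959
6: ∅
7: ∅
8: ∅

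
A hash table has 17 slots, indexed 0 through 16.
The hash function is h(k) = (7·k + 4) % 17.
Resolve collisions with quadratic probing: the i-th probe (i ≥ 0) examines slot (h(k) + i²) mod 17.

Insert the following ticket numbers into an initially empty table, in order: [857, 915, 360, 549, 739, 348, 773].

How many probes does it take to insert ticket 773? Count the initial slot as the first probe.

857 hashes to 2; slot 2 is free => place at 2.
915 hashes to 0; slot 0 is free => place at 0.
360 hashes to 8; slot 8 is free => place at 8.
549 hashes to 5; slot 5 is free => place at 5.
739 hashes to 9; slot 9 is free => place at 9.
348 hashes to 9; 9 taken => place at 10.
773 hashes to 9; 9,10 taken => place at 13.
Table: [915, ., 857, ., ., 549, ., ., 360, 739, 348, ., ., 773, ., ., .]

3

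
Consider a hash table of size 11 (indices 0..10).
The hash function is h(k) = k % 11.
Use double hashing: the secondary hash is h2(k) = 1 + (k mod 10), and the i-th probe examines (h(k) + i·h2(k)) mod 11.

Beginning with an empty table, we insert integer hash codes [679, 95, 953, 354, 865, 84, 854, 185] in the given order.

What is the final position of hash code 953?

0

Insert 679: h=8, slot 8 empty -> index 8.
Insert 95: h=7, slot 7 empty -> index 7.
Insert 953: h=7, h2=4, slot 7 occupied -> index 0.
Insert 354: h=2, slot 2 empty -> index 2.
Insert 865: h=7, h2=6, slots 7,2,8 occupied -> index 3.
Insert 84: h=7, h2=5, slot 7 occupied -> index 1.
Insert 854: h=7, h2=5, slots 7,1 occupied -> index 6.
Insert 185: h=9, slot 9 empty -> index 9.
Table: [953, 84, 354, 865, —, —, 854, 95, 679, 185, —]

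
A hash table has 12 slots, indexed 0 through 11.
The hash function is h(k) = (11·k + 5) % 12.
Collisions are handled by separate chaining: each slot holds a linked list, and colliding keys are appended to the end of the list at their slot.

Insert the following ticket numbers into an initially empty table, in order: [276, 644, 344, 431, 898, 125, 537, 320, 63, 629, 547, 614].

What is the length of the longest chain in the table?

3

Insert 276: h=5, bucket 5 empty -> new chain.
Insert 644: h=9, bucket 9 empty -> new chain.
Insert 344: h=9, bucket 9 nonempty -> append to chain.
Insert 431: h=6, bucket 6 empty -> new chain.
Insert 898: h=7, bucket 7 empty -> new chain.
Insert 125: h=0, bucket 0 empty -> new chain.
Insert 537: h=8, bucket 8 empty -> new chain.
Insert 320: h=9, bucket 9 nonempty -> append to chain.
Insert 63: h=2, bucket 2 empty -> new chain.
Insert 629: h=0, bucket 0 nonempty -> append to chain.
Insert 547: h=10, bucket 10 empty -> new chain.
Insert 614: h=3, bucket 3 empty -> new chain.
Final buckets:
0: 125 -> 629
1: ∅
2: 63
3: 614
4: ∅
5: 276
6: 431
7: 898
8: 537
9: 644 -> 344 -> 320
10: 547
11: ∅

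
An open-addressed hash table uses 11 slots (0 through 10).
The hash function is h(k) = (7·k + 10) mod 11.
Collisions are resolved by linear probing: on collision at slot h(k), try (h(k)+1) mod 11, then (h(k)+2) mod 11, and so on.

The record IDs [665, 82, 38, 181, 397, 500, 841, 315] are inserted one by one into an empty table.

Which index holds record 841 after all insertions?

7

Insert 665: h=1, slot 1 empty → index 1.
Insert 82: h=1, slot 1 occupied → index 2.
Insert 38: h=1, slots 1,2 occupied → index 3.
Insert 181: h=1, slots 1,2,3 occupied → index 4.
Insert 397: h=6, slot 6 empty → index 6.
Insert 500: h=1, slots 1,2,3,4 occupied → index 5.
Insert 841: h=1, slots 1,2,3,4,5,6 occupied → index 7.
Insert 315: h=4, slots 4,5,6,7 occupied → index 8.
Table: [_, 665, 82, 38, 181, 500, 397, 841, 315, _, _]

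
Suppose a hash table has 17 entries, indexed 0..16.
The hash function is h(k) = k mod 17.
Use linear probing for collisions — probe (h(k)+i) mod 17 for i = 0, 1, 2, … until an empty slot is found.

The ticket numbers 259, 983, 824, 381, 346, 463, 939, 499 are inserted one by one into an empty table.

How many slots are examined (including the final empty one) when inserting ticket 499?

5

Insert 259: h=4, slot 4 empty → index 4.
Insert 983: h=14, slot 14 empty → index 14.
Insert 824: h=8, slot 8 empty → index 8.
Insert 381: h=7, slot 7 empty → index 7.
Insert 346: h=6, slot 6 empty → index 6.
Insert 463: h=4, slot 4 occupied → index 5.
Insert 939: h=4, slots 4,5,6,7,8 occupied → index 9.
Insert 499: h=6, slots 6,7,8,9 occupied → index 10.
Table: [_, _, _, _, 259, 463, 346, 381, 824, 939, 499, _, _, _, 983, _, _]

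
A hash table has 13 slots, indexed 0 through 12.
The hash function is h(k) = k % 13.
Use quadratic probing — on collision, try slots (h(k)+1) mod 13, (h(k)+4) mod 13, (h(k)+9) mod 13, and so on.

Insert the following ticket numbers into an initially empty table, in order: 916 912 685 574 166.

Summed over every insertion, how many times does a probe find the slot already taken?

1

916: h=6 → slot 6
912: h=2 → slot 2
685: h=9 → slot 9
574: h=2, probe 2,3 → slot 3
166: h=10 → slot 10
Table: [., ., 912, 574, ., ., 916, ., ., 685, 166, ., .]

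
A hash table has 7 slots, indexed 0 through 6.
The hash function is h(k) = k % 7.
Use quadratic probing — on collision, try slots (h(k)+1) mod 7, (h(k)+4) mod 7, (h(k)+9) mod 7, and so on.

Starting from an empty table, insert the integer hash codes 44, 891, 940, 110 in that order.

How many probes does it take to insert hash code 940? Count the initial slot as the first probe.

3

44: h=2 -> slot 2
891: h=2, probe 2,3 -> slot 3
940: h=2, probe 2,3,6 -> slot 6
110: h=5 -> slot 5
Table: [_, _, 44, 891, _, 110, 940]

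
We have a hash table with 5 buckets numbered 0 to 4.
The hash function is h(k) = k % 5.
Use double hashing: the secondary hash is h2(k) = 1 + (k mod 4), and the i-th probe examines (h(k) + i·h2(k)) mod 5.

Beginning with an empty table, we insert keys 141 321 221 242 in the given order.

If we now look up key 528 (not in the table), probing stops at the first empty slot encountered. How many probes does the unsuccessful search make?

141 hashes to 1; slot 1 is free -> place at 1.
321 hashes to 1, h2=2; 1 taken -> place at 3.
221 hashes to 1, h2=2; 1,3 taken -> place at 0.
242 hashes to 2; slot 2 is free -> place at 2.
Table: [221, 141, 242, 321, ∅]
Lookup 528: h=3, h2=1, probe 3,4 → slot 4 empty, not found.

2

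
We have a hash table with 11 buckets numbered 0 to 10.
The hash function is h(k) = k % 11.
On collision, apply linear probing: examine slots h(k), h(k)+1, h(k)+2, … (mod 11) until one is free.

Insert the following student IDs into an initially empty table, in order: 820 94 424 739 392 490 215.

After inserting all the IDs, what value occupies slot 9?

820: h=6 -> slot 6
94: h=6, probe 6,7 -> slot 7
424: h=6, probe 6,7,8 -> slot 8
739: h=2 -> slot 2
392: h=7, probe 7,8,9 -> slot 9
490: h=6, probe 6,7,8,9,10 -> slot 10
215: h=6, probe 6,7,8,9,10,0 -> slot 0
Table: [215, -, 739, -, -, -, 820, 94, 424, 392, 490]

392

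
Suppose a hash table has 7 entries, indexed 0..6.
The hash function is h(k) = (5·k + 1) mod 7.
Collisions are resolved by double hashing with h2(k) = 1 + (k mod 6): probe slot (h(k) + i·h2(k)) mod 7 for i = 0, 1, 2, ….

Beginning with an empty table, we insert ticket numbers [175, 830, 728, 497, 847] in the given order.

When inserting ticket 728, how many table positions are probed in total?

2

175 hashes to 1; slot 1 is free => place at 1.
830 hashes to 0; slot 0 is free => place at 0.
728 hashes to 1, h2=3; 1 taken => place at 4.
497 hashes to 1, h2=6; 1,0 taken => place at 6.
847 hashes to 1, h2=2; 1 taken => place at 3.
Table: [830, 175, _, 847, 728, _, 497]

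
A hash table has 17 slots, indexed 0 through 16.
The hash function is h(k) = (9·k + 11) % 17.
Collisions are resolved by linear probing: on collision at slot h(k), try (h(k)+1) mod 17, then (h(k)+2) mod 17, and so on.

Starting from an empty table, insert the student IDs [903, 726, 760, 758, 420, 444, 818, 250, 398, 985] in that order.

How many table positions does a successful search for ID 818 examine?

903: h=12 -> slot 12
726: h=0 -> slot 0
760: h=0, probe 0,1 -> slot 1
758: h=16 -> slot 16
420: h=0, probe 0,1,2 -> slot 2
444: h=12, probe 12,13 -> slot 13
818: h=12, probe 12,13,14 -> slot 14
250: h=0, probe 0,1,2,3 -> slot 3
398: h=6 -> slot 6
985: h=2, probe 2,3,4 -> slot 4
Table: [726, 760, 420, 250, 985, ∅, 398, ∅, ∅, ∅, ∅, ∅, 903, 444, 818, ∅, 758]
Lookup 818: h=12, probe 12,13,14 → found at 14.

3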